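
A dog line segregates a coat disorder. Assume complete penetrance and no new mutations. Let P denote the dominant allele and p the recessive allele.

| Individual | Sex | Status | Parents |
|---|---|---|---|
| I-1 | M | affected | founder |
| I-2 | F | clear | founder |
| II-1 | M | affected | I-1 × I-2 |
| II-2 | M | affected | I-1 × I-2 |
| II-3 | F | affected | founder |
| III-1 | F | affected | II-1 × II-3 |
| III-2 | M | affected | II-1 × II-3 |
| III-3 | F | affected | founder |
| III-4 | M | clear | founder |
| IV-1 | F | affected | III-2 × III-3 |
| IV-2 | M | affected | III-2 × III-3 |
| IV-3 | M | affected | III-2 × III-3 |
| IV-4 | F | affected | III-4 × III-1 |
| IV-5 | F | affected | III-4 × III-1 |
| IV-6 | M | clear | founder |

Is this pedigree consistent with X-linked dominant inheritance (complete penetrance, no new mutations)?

No

Under X-linked dominant, II-1 (affected, male) cannot arise from I-1 (affected) × I-2 (clear).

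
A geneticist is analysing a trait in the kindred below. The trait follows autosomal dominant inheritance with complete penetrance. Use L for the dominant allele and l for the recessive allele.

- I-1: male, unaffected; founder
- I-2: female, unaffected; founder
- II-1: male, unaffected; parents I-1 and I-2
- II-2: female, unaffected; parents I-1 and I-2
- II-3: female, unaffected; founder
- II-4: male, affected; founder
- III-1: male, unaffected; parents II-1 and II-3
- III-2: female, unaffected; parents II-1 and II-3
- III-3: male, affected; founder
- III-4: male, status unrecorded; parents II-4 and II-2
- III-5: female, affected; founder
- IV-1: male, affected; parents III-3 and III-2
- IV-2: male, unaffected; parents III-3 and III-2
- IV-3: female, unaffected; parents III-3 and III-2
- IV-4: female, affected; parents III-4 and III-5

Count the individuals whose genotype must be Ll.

Obligate heterozygotes: III-3 is affected so carries L and passed l to IV-2 (ll), so III-3 is Ll; IV-1 is affected so carries L and received l from III-2 (ll), so IV-1 is Ll.
Every other individual is either homozygous by phenotype or has at least one consistent homozygous assignment, so the count is 2.

2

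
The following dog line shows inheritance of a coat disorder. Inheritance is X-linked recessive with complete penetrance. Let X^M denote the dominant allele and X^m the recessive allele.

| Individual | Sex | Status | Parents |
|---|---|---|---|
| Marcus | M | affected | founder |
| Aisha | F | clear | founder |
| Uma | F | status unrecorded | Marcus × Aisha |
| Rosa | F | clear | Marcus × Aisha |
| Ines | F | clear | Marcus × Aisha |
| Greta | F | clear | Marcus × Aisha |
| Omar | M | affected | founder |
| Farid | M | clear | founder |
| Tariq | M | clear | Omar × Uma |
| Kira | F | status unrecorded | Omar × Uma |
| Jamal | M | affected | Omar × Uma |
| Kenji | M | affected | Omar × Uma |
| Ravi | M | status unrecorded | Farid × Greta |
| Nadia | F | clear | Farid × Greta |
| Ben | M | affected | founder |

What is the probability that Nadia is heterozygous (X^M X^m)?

Farid is clear, so Farid is X^M Y.
Greta is clear so carries M and received m from Marcus (X^m Y), so Greta is X^M X^m.
Their cross gives offspring ratios 1/2 X^M X^M : 1/2 X^M X^m. Conditioning on Nadia being clear, P(X^M X^m) = 1/2 / 1 = 1/2.

1/2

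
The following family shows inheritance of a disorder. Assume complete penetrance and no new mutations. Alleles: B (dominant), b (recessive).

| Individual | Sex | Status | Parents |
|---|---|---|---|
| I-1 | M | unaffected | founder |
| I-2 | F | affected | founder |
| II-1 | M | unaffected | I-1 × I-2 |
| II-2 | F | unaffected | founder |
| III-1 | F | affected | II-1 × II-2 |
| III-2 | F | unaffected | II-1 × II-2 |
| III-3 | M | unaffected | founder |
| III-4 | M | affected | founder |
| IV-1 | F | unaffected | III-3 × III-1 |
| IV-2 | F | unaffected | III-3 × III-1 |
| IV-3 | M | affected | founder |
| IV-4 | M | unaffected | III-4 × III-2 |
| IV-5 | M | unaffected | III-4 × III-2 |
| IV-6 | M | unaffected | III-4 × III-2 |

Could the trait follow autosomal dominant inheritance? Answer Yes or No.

No

Under autosomal dominant, III-1 (affected, female) cannot arise from II-1 (unaffected) × II-2 (unaffected).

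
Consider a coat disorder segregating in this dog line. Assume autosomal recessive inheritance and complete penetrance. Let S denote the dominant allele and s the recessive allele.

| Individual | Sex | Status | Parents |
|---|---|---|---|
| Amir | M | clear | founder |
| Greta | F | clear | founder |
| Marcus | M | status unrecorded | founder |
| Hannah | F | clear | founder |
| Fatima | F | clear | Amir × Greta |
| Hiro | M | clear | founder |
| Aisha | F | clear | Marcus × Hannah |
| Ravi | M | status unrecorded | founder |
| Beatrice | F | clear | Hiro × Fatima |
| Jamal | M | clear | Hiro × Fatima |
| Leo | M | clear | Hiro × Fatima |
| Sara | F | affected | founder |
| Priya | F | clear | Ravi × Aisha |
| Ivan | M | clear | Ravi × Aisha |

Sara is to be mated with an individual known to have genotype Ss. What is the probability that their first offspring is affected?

Sara is affected, so Sara is ss.
The cross gives 1/2 Ss : 1/2 ss, so P(offspring is affected) = 1/2.

1/2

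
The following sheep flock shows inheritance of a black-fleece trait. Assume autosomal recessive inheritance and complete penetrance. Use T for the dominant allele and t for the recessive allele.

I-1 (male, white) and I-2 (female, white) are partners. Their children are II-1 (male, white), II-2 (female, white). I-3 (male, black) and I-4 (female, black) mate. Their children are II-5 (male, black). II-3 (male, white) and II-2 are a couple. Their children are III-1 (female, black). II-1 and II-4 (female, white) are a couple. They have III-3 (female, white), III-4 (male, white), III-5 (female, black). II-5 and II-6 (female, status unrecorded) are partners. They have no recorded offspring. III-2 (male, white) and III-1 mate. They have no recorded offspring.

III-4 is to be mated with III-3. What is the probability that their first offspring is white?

II-1 is white so carries T and passed t to III-5 (tt), so II-1 is Tt.
II-4 is white so carries T and passed t to III-5 (tt), so II-4 is Tt.
III-4 is a white offspring of II-1 (Tt) × II-4 (Tt), whose cross gives 1/4 TT : 1/2 Tt : 1/4 tt; conditioning on being white, III-4 is TT with probability 1/3, Tt with probability 2/3.
III-3 is a white offspring of II-1 (Tt) × II-4 (Tt), whose cross gives 1/4 TT : 1/2 Tt : 1/4 tt; conditioning on being white, III-3 is TT with probability 1/3, Tt with probability 2/3.
Summing over parental genotype combinations, P(offspring is white) = 1/9·1 + 2/9·1 + 2/9·1 + 4/9·3/4 = 8/9.

8/9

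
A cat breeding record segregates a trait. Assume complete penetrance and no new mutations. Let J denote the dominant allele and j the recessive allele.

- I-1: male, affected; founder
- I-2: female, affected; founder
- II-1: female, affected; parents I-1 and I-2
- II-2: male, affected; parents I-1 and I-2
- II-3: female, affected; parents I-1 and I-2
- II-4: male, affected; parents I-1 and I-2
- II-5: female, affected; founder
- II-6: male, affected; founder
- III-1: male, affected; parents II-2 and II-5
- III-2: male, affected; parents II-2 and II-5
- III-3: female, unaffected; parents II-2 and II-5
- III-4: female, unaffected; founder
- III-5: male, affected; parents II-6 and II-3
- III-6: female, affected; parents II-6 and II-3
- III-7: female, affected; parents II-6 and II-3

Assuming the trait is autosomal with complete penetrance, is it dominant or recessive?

dominant

II-2 and II-5 are both affected yet have an unaffected child III-3. Under a recessive model two affected parents are homozygous and every child would be affected, so the trait cannot be recessive.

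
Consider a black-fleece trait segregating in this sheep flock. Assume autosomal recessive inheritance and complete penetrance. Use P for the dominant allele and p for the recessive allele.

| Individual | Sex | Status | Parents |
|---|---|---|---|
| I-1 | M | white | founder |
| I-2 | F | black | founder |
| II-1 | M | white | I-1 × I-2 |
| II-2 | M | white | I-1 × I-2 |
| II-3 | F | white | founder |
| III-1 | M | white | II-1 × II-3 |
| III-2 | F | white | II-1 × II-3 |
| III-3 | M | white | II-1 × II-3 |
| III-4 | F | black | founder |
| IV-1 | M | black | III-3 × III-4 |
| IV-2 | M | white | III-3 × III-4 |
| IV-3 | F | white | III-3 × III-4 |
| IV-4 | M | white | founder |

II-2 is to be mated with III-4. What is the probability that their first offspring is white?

II-2 is white so carries P and received p from I-2 (pp), so II-2 is Pp.
III-4 is black, so III-4 is pp.
The cross gives 1/2 Pp : 1/2 pp, so P(offspring is white) = 1/2.

1/2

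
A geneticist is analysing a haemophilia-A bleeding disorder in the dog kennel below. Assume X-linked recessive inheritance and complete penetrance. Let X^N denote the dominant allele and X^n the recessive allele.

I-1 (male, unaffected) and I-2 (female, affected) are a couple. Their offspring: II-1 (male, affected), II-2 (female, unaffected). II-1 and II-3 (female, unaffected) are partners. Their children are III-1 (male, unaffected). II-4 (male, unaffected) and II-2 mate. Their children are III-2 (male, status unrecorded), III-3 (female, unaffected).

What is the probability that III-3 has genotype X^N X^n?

II-4 is unaffected, so II-4 is X^N Y.
II-2 is unaffected so carries N and received n from I-2 (X^n X^n), so II-2 is X^N X^n.
Their cross gives offspring ratios 1/2 X^N X^N : 1/2 X^N X^n. Conditioning on III-3 being unaffected, P(X^N X^n) = 1/2 / 1 = 1/2.

1/2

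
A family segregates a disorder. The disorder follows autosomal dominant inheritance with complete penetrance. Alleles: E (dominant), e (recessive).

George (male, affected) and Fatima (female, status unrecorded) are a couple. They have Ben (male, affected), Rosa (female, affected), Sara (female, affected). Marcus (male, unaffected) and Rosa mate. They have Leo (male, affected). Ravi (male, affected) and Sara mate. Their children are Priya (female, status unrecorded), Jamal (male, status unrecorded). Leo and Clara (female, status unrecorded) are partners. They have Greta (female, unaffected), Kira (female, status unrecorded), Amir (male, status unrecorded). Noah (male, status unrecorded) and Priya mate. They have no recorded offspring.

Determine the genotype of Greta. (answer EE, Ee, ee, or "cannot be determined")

ee

Greta is unaffected, so Greta is ee.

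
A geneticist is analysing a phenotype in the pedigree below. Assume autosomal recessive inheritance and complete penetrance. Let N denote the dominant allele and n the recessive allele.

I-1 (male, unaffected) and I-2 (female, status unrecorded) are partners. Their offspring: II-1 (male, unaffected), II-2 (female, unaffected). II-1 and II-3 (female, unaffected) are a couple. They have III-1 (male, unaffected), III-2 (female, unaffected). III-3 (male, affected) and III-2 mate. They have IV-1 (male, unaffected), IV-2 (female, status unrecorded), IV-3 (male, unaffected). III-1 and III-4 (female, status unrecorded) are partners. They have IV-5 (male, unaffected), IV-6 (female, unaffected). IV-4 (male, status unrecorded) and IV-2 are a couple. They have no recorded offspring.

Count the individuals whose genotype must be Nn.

2

Obligate heterozygotes: IV-1 is unaffected so carries N and received n from III-3 (nn), so IV-1 is Nn; IV-3 is unaffected so carries N and received n from III-3 (nn), so IV-3 is Nn.
Every other individual is either homozygous by phenotype or has at least one consistent homozygous assignment, so the count is 2.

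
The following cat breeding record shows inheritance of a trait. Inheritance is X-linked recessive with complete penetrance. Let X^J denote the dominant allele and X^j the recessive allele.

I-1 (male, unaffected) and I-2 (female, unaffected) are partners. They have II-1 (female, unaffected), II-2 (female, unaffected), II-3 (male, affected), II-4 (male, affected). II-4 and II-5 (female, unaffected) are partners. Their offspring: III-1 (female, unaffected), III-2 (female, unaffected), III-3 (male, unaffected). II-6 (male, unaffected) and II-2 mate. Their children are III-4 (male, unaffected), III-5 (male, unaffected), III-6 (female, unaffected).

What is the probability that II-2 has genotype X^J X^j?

I-1 is unaffected, so I-1 is X^J Y.
I-2 is unaffected so carries J and passed j to II-3 (X^j Y), so I-2 is X^J X^j.
Their cross gives offspring ratios 1/2 X^J X^J : 1/2 X^J X^j. Conditioning on II-2 being unaffected, P(X^J X^j) = 1/2 / 1 = 1/2 before taking II-2's own offspring into account.
II-6 is unaffected, so II-6 is X^J Y.
Now use II-2's offspring. Probability of each recorded status — unaffected son III-4: 1/2 if II-2 is X^J X^j, 1 if X^J X^J; unaffected son III-5: 1/2 if II-2 is X^J X^j, 1 if X^J X^J. (III-6: equally likely either way, so uninformative.)
Bayes: P(X^J X^j) = 1/2·1/4 / (1/2·1/4 + 1/2·1) = 1/5.

1/5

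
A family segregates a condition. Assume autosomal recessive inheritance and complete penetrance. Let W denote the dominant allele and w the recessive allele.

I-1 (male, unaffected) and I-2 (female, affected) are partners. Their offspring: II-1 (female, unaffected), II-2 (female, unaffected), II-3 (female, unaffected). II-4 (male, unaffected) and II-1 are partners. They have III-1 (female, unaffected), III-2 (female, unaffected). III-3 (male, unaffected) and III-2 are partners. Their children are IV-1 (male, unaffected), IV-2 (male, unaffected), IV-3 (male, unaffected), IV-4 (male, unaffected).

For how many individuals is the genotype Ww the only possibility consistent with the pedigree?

Obligate heterozygotes: II-1 is unaffected so carries W and received w from I-2 (ww), so II-1 is Ww; II-2 is unaffected so carries W and received w from I-2 (ww), so II-2 is Ww; II-3 is unaffected so carries W and received w from I-2 (ww), so II-3 is Ww.
Every other individual is either homozygous by phenotype or has at least one consistent homozygous assignment, so the count is 3.

3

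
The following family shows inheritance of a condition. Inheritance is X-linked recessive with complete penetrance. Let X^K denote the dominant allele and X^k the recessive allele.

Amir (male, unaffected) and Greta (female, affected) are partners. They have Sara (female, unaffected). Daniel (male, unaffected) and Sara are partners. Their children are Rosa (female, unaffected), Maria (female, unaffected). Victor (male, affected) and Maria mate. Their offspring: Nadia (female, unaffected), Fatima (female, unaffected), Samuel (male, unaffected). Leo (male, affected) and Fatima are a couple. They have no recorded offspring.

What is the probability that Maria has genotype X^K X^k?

1/9

Daniel is unaffected, so Daniel is X^K Y.
Sara is unaffected so carries K and received k from Greta (X^k X^k), so Sara is X^K X^k.
Their cross gives offspring ratios 1/2 X^K X^K : 1/2 X^K X^k. Conditioning on Maria being unaffected, P(X^K X^k) = 1/2 / 1 = 1/2 before taking Maria's own offspring into account.
Victor is affected, so Victor is X^k Y.
Now use Maria's offspring. Probability of each recorded status — unaffected daughter Nadia: 1/2 if Maria is X^K X^k, 1 if X^K X^K; unaffected daughter Fatima: 1/2 if Maria is X^K X^k, 1 if X^K X^K; unaffected son Samuel: 1/2 if Maria is X^K X^k, 1 if X^K X^K.
Bayes: P(X^K X^k) = 1/2·1/8 / (1/2·1/8 + 1/2·1) = 1/9.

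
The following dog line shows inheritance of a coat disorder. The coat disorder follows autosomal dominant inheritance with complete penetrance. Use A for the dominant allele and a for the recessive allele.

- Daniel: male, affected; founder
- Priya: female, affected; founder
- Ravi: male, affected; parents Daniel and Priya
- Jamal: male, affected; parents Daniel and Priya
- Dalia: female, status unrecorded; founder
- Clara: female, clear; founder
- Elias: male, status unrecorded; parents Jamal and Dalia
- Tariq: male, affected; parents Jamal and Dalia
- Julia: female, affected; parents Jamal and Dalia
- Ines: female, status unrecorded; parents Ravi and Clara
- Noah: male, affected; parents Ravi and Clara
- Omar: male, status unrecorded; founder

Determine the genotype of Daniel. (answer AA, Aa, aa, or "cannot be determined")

cannot be determined

Daniel's phenotype allows AA or Aa, and no parent or child forces a single allele at both positions; consistent genotype assignments exist with Daniel as AA or Aa.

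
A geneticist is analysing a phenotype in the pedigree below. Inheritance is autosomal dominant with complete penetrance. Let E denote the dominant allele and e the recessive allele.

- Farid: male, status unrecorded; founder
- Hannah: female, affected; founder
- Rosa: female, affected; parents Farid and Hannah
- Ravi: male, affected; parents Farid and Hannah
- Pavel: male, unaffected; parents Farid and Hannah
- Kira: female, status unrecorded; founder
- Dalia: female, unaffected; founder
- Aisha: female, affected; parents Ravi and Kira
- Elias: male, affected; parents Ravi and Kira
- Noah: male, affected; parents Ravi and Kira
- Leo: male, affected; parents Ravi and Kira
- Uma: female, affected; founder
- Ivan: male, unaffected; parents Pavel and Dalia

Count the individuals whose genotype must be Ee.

1

Obligate heterozygotes: Hannah is affected so carries E and passed e to Pavel (ee), so Hannah is Ee.
Every other individual is either homozygous by phenotype or has at least one consistent homozygous assignment, so the count is 1.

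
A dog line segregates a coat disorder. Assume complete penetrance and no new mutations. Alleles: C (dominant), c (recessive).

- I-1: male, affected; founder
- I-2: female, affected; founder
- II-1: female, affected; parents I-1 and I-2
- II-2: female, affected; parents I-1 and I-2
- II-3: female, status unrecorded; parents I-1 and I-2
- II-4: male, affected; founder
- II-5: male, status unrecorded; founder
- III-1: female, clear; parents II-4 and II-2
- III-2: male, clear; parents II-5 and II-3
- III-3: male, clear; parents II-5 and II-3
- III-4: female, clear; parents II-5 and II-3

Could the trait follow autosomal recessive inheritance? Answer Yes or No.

Under autosomal recessive, III-1 (clear, female) cannot arise from II-4 (affected) × II-2 (affected).

No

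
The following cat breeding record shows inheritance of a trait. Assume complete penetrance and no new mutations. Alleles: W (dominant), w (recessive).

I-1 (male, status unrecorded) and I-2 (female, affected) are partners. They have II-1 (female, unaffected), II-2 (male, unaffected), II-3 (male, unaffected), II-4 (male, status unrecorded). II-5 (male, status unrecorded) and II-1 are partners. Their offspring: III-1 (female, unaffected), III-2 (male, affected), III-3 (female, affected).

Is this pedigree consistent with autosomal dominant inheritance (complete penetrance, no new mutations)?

Yes

A consistent assignment under autosomal dominant exists: I-1 Ww, I-2 Ww, II-1 ww, II-2 ww, II-3 ww, II-4 WW, II-5 Ww, III-1 ww, III-2 Ww, III-3 Ww.
In this assignment every recorded phenotype matches its genotype and every non-founder's genotype is obtainable from its parents' genotypes, so the pedigree is consistent.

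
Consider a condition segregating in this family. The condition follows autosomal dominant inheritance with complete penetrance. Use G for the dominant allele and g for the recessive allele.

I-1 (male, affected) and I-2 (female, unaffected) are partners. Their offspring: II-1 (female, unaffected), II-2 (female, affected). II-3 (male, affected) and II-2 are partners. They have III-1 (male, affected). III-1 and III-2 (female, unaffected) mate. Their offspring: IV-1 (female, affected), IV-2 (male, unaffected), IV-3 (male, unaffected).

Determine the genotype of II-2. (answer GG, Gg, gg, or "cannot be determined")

Gg

From phenotype alone, II-2 is GG or Gg.
II-2 is affected so carries G and received g from I-2 (gg), so II-2 is Gg.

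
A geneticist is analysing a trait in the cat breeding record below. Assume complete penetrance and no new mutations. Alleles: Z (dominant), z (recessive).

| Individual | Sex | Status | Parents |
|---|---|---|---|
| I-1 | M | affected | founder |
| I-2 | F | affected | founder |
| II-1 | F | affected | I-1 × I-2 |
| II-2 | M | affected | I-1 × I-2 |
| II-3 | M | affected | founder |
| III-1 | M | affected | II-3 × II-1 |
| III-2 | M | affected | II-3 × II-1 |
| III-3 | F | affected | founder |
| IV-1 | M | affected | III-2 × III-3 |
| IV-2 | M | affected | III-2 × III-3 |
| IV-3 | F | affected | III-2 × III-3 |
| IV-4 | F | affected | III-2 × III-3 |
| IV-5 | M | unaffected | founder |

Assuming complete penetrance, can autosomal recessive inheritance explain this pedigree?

Yes

A consistent assignment under autosomal recessive exists: I-1 zz, I-2 zz, II-1 zz, II-2 zz, II-3 zz, III-1 zz, III-2 zz, III-3 zz, IV-1 zz, IV-2 zz, IV-3 zz, IV-4 zz, IV-5 ZZ.
In this assignment every recorded phenotype matches its genotype and every non-founder's genotype is obtainable from its parents' genotypes, so the pedigree is consistent.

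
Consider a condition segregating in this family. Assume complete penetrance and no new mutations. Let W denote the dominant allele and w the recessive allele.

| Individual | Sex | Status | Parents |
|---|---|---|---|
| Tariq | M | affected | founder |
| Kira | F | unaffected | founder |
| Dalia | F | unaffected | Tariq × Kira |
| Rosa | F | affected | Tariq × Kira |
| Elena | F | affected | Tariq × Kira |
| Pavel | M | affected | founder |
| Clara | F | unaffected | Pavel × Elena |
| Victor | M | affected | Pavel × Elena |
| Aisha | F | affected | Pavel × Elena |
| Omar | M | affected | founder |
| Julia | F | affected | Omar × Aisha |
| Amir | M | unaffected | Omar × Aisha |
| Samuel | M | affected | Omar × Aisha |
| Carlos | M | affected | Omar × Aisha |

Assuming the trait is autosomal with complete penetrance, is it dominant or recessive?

dominant

Pavel and Elena are both affected yet have an unaffected child Clara. Under a recessive model two affected parents are homozygous and every child would be affected, so the trait cannot be recessive.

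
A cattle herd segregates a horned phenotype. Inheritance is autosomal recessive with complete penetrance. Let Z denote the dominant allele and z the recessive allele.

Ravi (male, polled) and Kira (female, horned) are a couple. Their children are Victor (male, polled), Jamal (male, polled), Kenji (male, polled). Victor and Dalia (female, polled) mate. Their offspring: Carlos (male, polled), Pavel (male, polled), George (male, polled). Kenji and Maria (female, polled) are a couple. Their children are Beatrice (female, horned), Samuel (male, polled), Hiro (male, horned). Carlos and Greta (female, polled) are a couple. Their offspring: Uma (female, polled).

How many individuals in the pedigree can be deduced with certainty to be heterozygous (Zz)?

Obligate heterozygotes: Victor is polled so carries Z and received z from Kira (zz), so Victor is Zz; Jamal is polled so carries Z and received z from Kira (zz), so Jamal is Zz; Kenji is polled so carries Z and received z from Kira (zz), so Kenji is Zz; Maria is polled so carries Z and passed z to Beatrice (zz), so Maria is Zz.
Every other individual is either homozygous by phenotype or has at least one consistent homozygous assignment, so the count is 4.

4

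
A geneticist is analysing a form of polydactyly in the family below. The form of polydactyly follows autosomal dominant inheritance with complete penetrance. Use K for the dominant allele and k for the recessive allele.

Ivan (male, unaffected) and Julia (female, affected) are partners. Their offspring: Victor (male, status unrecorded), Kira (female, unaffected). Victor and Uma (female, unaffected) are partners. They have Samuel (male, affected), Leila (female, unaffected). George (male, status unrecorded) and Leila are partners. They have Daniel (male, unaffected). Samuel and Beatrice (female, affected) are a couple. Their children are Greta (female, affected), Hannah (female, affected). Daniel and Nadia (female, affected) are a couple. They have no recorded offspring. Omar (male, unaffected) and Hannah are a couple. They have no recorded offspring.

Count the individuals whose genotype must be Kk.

Obligate heterozygotes: Julia is affected so carries K and passed k to Kira (kk), so Julia is Kk; Victor passed K to Samuel (Kk, whose k came from Uma) and received k from Ivan (kk), so Victor is Kk; Samuel is affected so carries K and received k from Uma (kk), so Samuel is Kk.
Every other individual is either homozygous by phenotype or has at least one consistent homozygous assignment, so the count is 3.

3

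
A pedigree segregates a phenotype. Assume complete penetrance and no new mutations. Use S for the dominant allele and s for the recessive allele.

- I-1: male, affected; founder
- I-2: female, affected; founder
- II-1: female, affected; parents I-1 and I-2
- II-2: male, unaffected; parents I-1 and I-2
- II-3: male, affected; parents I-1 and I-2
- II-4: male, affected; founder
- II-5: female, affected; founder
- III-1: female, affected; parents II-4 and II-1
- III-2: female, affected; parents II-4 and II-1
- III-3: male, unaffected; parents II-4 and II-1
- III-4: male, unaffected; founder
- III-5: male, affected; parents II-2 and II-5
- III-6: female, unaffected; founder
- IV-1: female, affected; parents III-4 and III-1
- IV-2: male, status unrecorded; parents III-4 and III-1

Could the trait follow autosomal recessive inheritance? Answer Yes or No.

No

Under autosomal recessive, II-2 (unaffected, male) cannot arise from I-1 (affected) × I-2 (affected).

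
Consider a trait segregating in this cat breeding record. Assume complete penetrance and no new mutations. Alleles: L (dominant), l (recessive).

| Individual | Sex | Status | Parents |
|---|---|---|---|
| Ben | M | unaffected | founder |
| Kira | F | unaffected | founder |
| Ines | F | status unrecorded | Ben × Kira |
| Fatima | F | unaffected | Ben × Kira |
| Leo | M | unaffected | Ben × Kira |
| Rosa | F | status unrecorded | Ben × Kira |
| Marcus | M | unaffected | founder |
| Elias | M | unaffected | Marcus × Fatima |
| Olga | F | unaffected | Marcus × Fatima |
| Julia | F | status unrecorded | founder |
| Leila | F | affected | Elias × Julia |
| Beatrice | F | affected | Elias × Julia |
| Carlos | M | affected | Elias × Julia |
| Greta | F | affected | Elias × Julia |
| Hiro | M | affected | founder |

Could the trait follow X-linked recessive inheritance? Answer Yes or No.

No

Under X-linked recessive, Leila (affected, female) cannot arise from Elias (unaffected) × Julia (unrecorded).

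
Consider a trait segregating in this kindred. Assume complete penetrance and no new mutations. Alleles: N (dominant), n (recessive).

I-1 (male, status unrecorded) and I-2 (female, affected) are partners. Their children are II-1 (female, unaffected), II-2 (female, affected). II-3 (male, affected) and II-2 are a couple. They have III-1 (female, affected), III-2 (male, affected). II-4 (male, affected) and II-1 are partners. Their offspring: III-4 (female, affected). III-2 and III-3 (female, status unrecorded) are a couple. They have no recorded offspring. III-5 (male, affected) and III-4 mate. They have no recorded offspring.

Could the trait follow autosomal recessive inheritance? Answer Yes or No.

A consistent assignment under autosomal recessive exists: I-1 Nn, I-2 nn, II-1 Nn, II-2 nn, II-3 nn, II-4 nn, III-1 nn, III-2 nn, III-3 NN, III-4 nn, III-5 nn.
In this assignment every recorded phenotype matches its genotype and every non-founder's genotype is obtainable from its parents' genotypes, so the pedigree is consistent.

Yes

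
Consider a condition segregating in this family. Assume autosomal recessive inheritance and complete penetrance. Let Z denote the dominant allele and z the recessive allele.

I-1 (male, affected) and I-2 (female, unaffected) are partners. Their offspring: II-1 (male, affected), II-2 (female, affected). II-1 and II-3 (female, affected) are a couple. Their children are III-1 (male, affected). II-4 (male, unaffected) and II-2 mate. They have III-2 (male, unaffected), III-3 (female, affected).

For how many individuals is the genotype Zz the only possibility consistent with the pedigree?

3

Obligate heterozygotes: I-2 is unaffected so carries Z and passed z to II-1 (zz), so I-2 is Zz; II-4 is unaffected so carries Z and passed z to III-3 (zz), so II-4 is Zz; III-2 is unaffected so carries Z and received z from II-2 (zz), so III-2 is Zz.
Every other individual is either homozygous by phenotype or has at least one consistent homozygous assignment, so the count is 3.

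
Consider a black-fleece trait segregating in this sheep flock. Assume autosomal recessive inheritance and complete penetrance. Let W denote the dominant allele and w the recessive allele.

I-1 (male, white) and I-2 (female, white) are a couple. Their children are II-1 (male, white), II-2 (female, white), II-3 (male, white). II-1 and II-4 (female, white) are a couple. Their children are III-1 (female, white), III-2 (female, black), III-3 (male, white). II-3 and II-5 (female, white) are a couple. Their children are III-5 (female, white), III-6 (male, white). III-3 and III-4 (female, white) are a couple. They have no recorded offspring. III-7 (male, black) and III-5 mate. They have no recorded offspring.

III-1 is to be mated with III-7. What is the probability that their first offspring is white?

2/3

II-1 is white so carries W and passed w to III-2 (ww), so II-1 is Ww.
II-4 is white so carries W and passed w to III-2 (ww), so II-4 is Ww.
III-1 is a white offspring of II-1 (Ww) × II-4 (Ww), whose cross gives 1/4 WW : 1/2 Ww : 1/4 ww; conditioning on being white, III-1 is WW with probability 1/3, Ww with probability 2/3.
III-7 is black, so III-7 is ww.
Summing over parental genotype combinations, P(offspring is white) = 1/3·1 + 2/3·1/2 = 2/3.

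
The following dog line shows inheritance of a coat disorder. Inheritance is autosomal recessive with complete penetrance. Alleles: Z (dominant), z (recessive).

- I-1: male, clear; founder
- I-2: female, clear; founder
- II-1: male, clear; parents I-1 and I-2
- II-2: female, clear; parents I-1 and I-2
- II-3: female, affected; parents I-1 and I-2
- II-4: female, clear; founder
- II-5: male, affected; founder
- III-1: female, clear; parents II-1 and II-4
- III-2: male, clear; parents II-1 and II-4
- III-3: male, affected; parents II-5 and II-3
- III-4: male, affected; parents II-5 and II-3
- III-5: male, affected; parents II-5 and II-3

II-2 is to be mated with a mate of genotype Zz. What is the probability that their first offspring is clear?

5/6

I-1 is clear so carries Z and passed z to II-3 (zz), so I-1 is Zz.
I-2 is clear so carries Z and passed z to II-3 (zz), so I-2 is Zz.
II-2 is a clear offspring of I-1 (Zz) × I-2 (Zz), whose cross gives 1/4 ZZ : 1/2 Zz : 1/4 zz; conditioning on being clear, II-2 is ZZ with probability 1/3, Zz with probability 2/3.
Summing over parental genotype combinations, P(offspring is clear) = 1/3·1 + 2/3·3/4 = 5/6.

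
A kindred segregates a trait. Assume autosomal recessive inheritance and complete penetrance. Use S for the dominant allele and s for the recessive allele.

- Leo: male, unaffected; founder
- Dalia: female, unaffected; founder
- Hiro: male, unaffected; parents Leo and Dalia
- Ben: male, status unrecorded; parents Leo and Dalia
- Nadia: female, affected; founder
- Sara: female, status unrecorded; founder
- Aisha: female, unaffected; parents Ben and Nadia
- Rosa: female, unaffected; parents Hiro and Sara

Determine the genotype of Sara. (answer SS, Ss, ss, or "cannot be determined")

cannot be determined

Sara's phenotype is unrecorded, and no parent or child forces a single allele at both positions; consistent genotype assignments exist with Sara as SS or Ss or ss.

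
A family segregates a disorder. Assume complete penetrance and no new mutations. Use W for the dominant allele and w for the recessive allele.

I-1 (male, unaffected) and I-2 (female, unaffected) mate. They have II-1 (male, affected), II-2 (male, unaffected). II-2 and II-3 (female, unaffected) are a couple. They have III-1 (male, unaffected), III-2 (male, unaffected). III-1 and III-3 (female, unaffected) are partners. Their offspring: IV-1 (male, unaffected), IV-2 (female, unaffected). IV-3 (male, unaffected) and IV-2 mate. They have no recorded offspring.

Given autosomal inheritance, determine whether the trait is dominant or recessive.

recessive

I-1 and I-2 are both unaffected yet have an affected child II-1. Under dominance, an affected child requires at least one affected parent, so the trait cannot be dominant.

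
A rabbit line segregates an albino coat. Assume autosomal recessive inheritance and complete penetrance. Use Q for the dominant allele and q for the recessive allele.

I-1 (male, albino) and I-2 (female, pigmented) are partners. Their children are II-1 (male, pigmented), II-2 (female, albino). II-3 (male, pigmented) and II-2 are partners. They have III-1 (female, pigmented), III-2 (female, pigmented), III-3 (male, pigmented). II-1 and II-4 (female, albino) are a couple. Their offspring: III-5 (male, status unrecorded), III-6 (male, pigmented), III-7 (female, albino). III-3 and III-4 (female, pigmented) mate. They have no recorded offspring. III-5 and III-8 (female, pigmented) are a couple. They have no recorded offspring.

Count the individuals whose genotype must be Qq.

6

Obligate heterozygotes: I-2 is pigmented so carries Q and passed q to II-2 (qq), so I-2 is Qq; II-1 is pigmented so carries Q and received q from I-1 (qq), so II-1 is Qq; III-1 is pigmented so carries Q and received q from II-2 (qq), so III-1 is Qq; III-2 is pigmented so carries Q and received q from II-2 (qq), so III-2 is Qq; III-3 is pigmented so carries Q and received q from II-2 (qq), so III-3 is Qq; III-6 is pigmented so carries Q and received q from II-4 (qq), so III-6 is Qq.
Every other individual is either homozygous by phenotype or has at least one consistent homozygous assignment, so the count is 6.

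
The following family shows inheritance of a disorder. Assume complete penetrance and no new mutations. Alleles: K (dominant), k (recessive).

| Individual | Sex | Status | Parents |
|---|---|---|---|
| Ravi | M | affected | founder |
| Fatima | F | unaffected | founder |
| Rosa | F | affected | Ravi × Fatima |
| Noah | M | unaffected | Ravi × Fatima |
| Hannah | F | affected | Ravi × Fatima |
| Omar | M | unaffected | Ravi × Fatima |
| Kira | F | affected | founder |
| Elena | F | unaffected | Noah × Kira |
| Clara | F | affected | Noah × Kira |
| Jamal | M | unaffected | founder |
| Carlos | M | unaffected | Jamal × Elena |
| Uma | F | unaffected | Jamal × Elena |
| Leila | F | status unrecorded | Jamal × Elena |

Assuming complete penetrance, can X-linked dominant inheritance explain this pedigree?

A consistent assignment under X-linked dominant exists: Ravi X^K Y, Fatima X^k X^k, Rosa X^K X^k, Noah X^k Y, Hannah X^K X^k, Omar X^k Y, Kira X^K X^k, Elena X^k X^k, Clara X^K X^k, Jamal X^k Y, Carlos X^k Y, Uma X^k X^k, Leila X^k X^k.
In this assignment every recorded phenotype matches its genotype and every non-founder's genotype is obtainable from its parents' genotypes, so the pedigree is consistent.

Yes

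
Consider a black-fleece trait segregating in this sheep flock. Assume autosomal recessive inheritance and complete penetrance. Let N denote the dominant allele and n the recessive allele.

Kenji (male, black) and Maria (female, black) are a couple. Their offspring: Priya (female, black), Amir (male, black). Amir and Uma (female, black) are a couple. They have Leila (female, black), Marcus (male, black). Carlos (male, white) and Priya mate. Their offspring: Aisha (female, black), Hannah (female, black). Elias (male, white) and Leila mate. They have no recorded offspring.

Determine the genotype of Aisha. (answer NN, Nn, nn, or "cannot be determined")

nn

Aisha is black, so Aisha is nn.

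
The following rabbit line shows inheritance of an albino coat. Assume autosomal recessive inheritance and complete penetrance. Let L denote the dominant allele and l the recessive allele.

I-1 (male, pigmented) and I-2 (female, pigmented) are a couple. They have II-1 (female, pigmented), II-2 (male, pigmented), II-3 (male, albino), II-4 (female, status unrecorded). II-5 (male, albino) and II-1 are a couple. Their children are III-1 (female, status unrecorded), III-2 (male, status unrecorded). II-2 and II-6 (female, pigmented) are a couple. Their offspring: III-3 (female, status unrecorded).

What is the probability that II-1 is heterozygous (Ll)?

I-1 is pigmented so carries L and passed l to II-3 (ll), so I-1 is Ll.
I-2 is pigmented so carries L and passed l to II-3 (ll), so I-2 is Ll.
Their cross gives offspring ratios 1/4 LL : 1/2 Ll : 1/4 ll. Conditioning on II-1 being pigmented, P(Ll) = 1/2 / 3/4 = 2/3 before taking II-1's own offspring into account.
II-5 is albino, so II-5 is ll.
II-1's offspring (III-1, III-2) would show their recorded status with the same probability whether II-1 is Ll or LL, so they carry no information and P(Ll) = 2/3.

2/3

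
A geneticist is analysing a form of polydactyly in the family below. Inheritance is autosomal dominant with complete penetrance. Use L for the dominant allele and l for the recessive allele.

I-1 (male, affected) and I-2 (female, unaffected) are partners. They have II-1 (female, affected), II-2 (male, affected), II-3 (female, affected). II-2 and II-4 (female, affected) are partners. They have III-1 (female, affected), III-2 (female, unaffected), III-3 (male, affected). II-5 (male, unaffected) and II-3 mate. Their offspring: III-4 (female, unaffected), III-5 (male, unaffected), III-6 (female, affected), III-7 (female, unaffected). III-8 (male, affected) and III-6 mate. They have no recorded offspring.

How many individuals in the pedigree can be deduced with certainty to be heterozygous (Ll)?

Obligate heterozygotes: II-1 is affected so carries L and received l from I-2 (ll), so II-1 is Ll; II-2 is affected so carries L and received l from I-2 (ll), so II-2 is Ll; II-3 is affected so carries L and received l from I-2 (ll), so II-3 is Ll; II-4 is affected so carries L and passed l to III-2 (ll), so II-4 is Ll; III-6 is affected so carries L and received l from II-5 (ll), so III-6 is Ll.
Every other individual is either homozygous by phenotype or has at least one consistent homozygous assignment, so the count is 5.

5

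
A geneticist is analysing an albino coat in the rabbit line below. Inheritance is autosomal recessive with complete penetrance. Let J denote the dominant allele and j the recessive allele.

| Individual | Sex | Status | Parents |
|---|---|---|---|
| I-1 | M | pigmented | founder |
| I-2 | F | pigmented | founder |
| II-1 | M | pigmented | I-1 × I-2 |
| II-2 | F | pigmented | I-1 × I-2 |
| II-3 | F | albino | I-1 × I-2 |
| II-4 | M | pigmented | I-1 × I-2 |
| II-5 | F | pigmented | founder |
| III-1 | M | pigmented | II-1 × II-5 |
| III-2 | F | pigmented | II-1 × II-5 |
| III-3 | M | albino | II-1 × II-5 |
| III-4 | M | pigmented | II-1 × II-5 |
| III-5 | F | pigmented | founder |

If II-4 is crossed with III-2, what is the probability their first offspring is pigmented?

8/9

I-1 is pigmented so carries J and passed j to II-3 (jj), so I-1 is Jj.
I-2 is pigmented so carries J and passed j to II-3 (jj), so I-2 is Jj.
II-4 is a pigmented offspring of I-1 (Jj) × I-2 (Jj), whose cross gives 1/4 JJ : 1/2 Jj : 1/4 jj; conditioning on being pigmented, II-4 is JJ with probability 1/3, Jj with probability 2/3.
II-1 is pigmented so carries J and passed j to III-3 (jj), so II-1 is Jj.
II-5 is pigmented so carries J and passed j to III-3 (jj), so II-5 is Jj.
III-2 is a pigmented offspring of II-1 (Jj) × II-5 (Jj), whose cross gives 1/4 JJ : 1/2 Jj : 1/4 jj; conditioning on being pigmented, III-2 is JJ with probability 1/3, Jj with probability 2/3.
Summing over parental genotype combinations, P(offspring is pigmented) = 1/9·1 + 2/9·1 + 2/9·1 + 4/9·3/4 = 8/9.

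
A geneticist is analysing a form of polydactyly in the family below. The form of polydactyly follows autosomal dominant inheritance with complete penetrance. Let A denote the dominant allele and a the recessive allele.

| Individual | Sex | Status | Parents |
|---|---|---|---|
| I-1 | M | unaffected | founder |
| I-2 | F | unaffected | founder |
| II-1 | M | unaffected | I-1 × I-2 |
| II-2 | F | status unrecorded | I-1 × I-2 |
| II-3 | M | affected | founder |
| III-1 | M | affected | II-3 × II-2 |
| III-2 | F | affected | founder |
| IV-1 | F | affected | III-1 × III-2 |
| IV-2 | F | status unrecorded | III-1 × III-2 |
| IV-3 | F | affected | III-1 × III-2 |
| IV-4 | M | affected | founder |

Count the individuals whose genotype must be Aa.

Obligate heterozygotes: III-1 is affected so carries A and received a from II-2 (aa), so III-1 is Aa.
Every other individual is either homozygous by phenotype or has at least one consistent homozygous assignment, so the count is 1.

1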